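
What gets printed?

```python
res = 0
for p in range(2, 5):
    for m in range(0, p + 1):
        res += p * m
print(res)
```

p=2,m=0: res = 0+0 = 0
p=2,m=1: res = 0+2 = 2
p=2,m=2: res = 2+4 = 6
p=3,m=0: res = 6+0 = 6
p=3,m=1: res = 6+3 = 9
p=3,m=2: res = 9+6 = 15
p=3,m=3: res = 15+9 = 24
p=4,m=0: res = 24+0 = 24
p=4,m=1: res = 24+4 = 28
p=4,m=2: res = 28+8 = 36
p=4,m=3: res = 36+12 = 48
p=4,m=4: res = 48+16 = 64

64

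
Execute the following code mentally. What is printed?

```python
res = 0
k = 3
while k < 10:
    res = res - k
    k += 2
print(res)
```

k=3: res = 0-3 = -3
k=5: res = (-3)-5 = -8
k=7: res = (-8)-7 = -15
k=9: res = (-15)-9 = -24

-24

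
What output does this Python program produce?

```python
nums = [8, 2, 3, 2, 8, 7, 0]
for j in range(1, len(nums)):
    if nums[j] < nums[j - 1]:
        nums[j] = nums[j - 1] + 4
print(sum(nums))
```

140

j=1: 2<8, nums[1] = 8+4 = 12 → [8, 12, 3, 2, 8, 7, 0]
j=2: 3<12, nums[2] = 12+4 = 16 → [8, 12, 16, 2, 8, 7, 0]
j=3: 2<16, nums[3] = 16+4 = 20 → [8, 12, 16, 20, 8, 7, 0]
j=4: 8<20, nums[4] = 20+4 = 24 → [8, 12, 16, 20, 24, 7, 0]
j=5: 7<24, nums[5] = 24+4 = 28 → [8, 12, 16, 20, 24, 28, 0]
j=6: 0<28, nums[6] = 28+4 = 32 → [8, 12, 16, 20, 24, 28, 32]
sum = 140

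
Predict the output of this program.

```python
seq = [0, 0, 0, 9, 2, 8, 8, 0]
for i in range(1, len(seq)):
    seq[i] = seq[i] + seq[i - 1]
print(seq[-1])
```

27

i=1: seq[1] = 0+0 = 0 → [0, 0, 0, 9, 2, 8, 8, 0]
i=2: seq[2] = 0+0 = 0 → [0, 0, 0, 9, 2, 8, 8, 0]
i=3: seq[3] = 9+0 = 9 → [0, 0, 0, 9, 2, 8, 8, 0]
i=4: seq[4] = 2+9 = 11 → [0, 0, 0, 9, 11, 8, 8, 0]
i=5: seq[5] = 8+11 = 19 → [0, 0, 0, 9, 11, 19, 8, 0]
i=6: seq[6] = 8+19 = 27 → [0, 0, 0, 9, 11, 19, 27, 0]
i=7: seq[7] = 0+27 = 27 → [0, 0, 0, 9, 11, 19, 27, 27]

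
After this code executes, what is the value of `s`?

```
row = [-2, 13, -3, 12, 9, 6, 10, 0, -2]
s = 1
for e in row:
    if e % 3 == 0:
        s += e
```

25

e=-2: not %3==0
e=13: not %3==0
e=-3: %3==0, s = 1+(-3) = -2
e=12: %3==0, s = (-2)+12 = 10
e=9: %3==0, s = 10+9 = 19
e=6: %3==0, s = 19+6 = 25
e=10: not %3==0
e=0: %3==0, s = 25+0 = 25
e=-2: not %3==0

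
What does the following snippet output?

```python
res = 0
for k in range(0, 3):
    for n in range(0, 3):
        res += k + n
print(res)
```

18

k=0,n=0: res = 0+0 = 0
k=0,n=1: res = 0+1 = 1
k=0,n=2: res = 1+2 = 3
k=1,n=0: res = 3+1 = 4
k=1,n=1: res = 4+2 = 6
k=1,n=2: res = 6+3 = 9
k=2,n=0: res = 9+2 = 11
k=2,n=1: res = 11+3 = 14
k=2,n=2: res = 14+4 = 18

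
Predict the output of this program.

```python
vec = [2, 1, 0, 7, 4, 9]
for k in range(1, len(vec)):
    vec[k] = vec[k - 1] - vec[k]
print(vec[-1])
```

-19

k=1: vec[1] = 2-1 = 1 → [2, 1, 0, 7, 4, 9]
k=2: vec[2] = 1-0 = 1 → [2, 1, 1, 7, 4, 9]
k=3: vec[3] = 1-7 = -6 → [2, 1, 1, -6, 4, 9]
k=4: vec[4] = (-6)-4 = -10 → [2, 1, 1, -6, -10, 9]
k=5: vec[5] = (-10)-9 = -19 → [2, 1, 1, -6, -10, -19]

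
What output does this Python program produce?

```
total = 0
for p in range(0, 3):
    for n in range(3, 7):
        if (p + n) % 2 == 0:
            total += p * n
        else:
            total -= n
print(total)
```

2

p=0,n=3: odd sum, total = 0-3 = -3
p=0,n=4: even sum, total = (-3)+0 = -3
p=0,n=5: odd sum, total = (-3)-5 = -8
p=0,n=6: even sum, total = (-8)+0 = -8
p=1,n=3: even sum, total = (-8)+3 = -5
p=1,n=4: odd sum, total = (-5)-4 = -9
p=1,n=5: even sum, total = (-9)+5 = -4
p=1,n=6: odd sum, total = (-4)-6 = -10
p=2,n=3: odd sum, total = (-10)-3 = -13
p=2,n=4: even sum, total = (-13)+8 = -5
p=2,n=5: odd sum, total = (-5)-5 = -10
p=2,n=6: even sum, total = (-10)+12 = 2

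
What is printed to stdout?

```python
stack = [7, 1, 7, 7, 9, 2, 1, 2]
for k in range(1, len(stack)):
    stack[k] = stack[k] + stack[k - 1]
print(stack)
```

[7, 8, 15, 22, 31, 33, 34, 36]

k=1: stack[1] = 1+7 = 8 → [7, 8, 7, 7, 9, 2, 1, 2]
k=2: stack[2] = 7+8 = 15 → [7, 8, 15, 7, 9, 2, 1, 2]
k=3: stack[3] = 7+15 = 22 → [7, 8, 15, 22, 9, 2, 1, 2]
k=4: stack[4] = 9+22 = 31 → [7, 8, 15, 22, 31, 2, 1, 2]
k=5: stack[5] = 2+31 = 33 → [7, 8, 15, 22, 31, 33, 1, 2]
k=6: stack[6] = 1+33 = 34 → [7, 8, 15, 22, 31, 33, 34, 2]
k=7: stack[7] = 2+34 = 36 → [7, 8, 15, 22, 31, 33, 34, 36]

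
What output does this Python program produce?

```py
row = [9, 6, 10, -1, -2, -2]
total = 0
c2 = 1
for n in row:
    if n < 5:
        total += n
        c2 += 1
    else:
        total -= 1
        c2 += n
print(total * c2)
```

-232

n=9: not <5, total = 0-1 = -1; c2=10
n=6: not <5, total = (-1)-1 = -2; c2=16
n=10: not <5, total = (-2)-1 = -3; c2=26
n=-1: <5, total = (-3)+(-1) = -4; c2=27
n=-2: <5, total = (-4)+(-2) = -6; c2=28
n=-2: <5, total = (-6)+(-2) = -8; c2=29
total*c2 = (-8)*29 = -232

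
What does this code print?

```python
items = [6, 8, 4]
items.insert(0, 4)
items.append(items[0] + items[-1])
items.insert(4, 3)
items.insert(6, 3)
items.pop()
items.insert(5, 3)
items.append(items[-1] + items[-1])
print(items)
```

[4, 6, 8, 4, 3, 3, 8, 16]

insert 4 at 0 → [4, 6, 8, 4]
append items[0]+items[-1] = 4+4 = 8 → [4, 6, 8, 4, 8]
insert 3 at 4 → [4, 6, 8, 4, 3, 8]
insert 3 at 6 → [4, 6, 8, 4, 3, 8, 3]
pop() removes 3 → [4, 6, 8, 4, 3, 8]
insert 3 at 5 → [4, 6, 8, 4, 3, 3, 8]
append items[-1]+items[-1] = 8+8 = 16 → [4, 6, 8, 4, 3, 3, 8, 16]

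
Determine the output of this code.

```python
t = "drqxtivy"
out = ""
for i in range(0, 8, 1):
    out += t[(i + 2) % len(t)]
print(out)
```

i=0: add t[2]='q' → 'q'
i=1: add t[3]='x' → 'qx'
i=2: add t[4]='t' → 'qxt'
i=3: add t[5]='i' → 'qxti'
i=4: add t[6]='v' → 'qxtiv'
i=5: add t[7]='y' → 'qxtivy'
i=6: add t[0]='d' → 'qxtivyd'
i=7: add t[1]='r' → 'qxtivydr'

qxtivydr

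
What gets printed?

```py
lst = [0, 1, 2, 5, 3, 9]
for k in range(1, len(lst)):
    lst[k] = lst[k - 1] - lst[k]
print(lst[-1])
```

k=1: lst[1] = 0-1 = -1 → [0, -1, 2, 5, 3, 9]
k=2: lst[2] = (-1)-2 = -3 → [0, -1, -3, 5, 3, 9]
k=3: lst[3] = (-3)-5 = -8 → [0, -1, -3, -8, 3, 9]
k=4: lst[4] = (-8)-3 = -11 → [0, -1, -3, -8, -11, 9]
k=5: lst[5] = (-11)-9 = -20 → [0, -1, -3, -8, -11, -20]

-20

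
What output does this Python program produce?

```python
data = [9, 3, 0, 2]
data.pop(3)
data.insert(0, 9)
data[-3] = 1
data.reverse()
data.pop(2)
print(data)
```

[0, 3, 9]

pop(3) removes 2 → [9, 3, 0]
insert 9 at 0 → [9, 9, 3, 0]
data[-3] = 1 → [9, 1, 3, 0]
reverse → [0, 3, 1, 9]
pop(2) removes 1 → [0, 3, 9]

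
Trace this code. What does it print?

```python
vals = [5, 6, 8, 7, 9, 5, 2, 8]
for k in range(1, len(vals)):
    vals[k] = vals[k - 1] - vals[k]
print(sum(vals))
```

-148

k=1: vals[1] = 5-6 = -1 → [5, -1, 8, 7, 9, 5, 2, 8]
k=2: vals[2] = (-1)-8 = -9 → [5, -1, -9, 7, 9, 5, 2, 8]
k=3: vals[3] = (-9)-7 = -16 → [5, -1, -9, -16, 9, 5, 2, 8]
k=4: vals[4] = (-16)-9 = -25 → [5, -1, -9, -16, -25, 5, 2, 8]
k=5: vals[5] = (-25)-5 = -30 → [5, -1, -9, -16, -25, -30, 2, 8]
k=6: vals[6] = (-30)-2 = -32 → [5, -1, -9, -16, -25, -30, -32, 8]
k=7: vals[7] = (-32)-8 = -40 → [5, -1, -9, -16, -25, -30, -32, -40]
sum = -148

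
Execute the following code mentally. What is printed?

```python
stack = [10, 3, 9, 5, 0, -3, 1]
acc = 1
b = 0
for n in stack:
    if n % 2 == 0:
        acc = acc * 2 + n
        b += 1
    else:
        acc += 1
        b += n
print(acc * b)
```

n=10: even, acc = 1*2+10 = 12; b=1
n=3: not even, acc = 12+1 = 13; b=4
n=9: not even, acc = 13+1 = 14; b=13
n=5: not even, acc = 14+1 = 15; b=18
n=0: even, acc = 15*2+0 = 30; b=19
n=-3: not even, acc = 30+1 = 31; b=16
n=1: not even, acc = 31+1 = 32; b=17
acc*b = 32*17 = 544

544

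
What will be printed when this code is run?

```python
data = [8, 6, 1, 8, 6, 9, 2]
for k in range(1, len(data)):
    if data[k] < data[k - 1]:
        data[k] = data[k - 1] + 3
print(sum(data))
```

k=1: 6<8, data[1] = 8+3 = 11 → [8, 11, 1, 8, 6, 9, 2]
k=2: 1<11, data[2] = 11+3 = 14 → [8, 11, 14, 8, 6, 9, 2]
k=3: 8<14, data[3] = 14+3 = 17 → [8, 11, 14, 17, 6, 9, 2]
k=4: 6<17, data[4] = 17+3 = 20 → [8, 11, 14, 17, 20, 9, 2]
k=5: 9<20, data[5] = 20+3 = 23 → [8, 11, 14, 17, 20, 23, 2]
k=6: 2<23, data[6] = 23+3 = 26 → [8, 11, 14, 17, 20, 23, 26]
sum = 119

119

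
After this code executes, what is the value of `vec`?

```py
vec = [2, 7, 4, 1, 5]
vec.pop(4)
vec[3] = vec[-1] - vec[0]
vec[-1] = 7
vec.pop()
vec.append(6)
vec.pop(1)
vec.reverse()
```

[6, 4, 2]

pop(4) removes 5 → [2, 7, 4, 1]
vec[3] = vec[-1]-vec[0] = 1-2 = -1 → [2, 7, 4, -1]
vec[-1] = 7 → [2, 7, 4, 7]
pop() removes 7 → [2, 7, 4]
append 6 → [2, 7, 4, 6]
pop(1) removes 7 → [2, 4, 6]
reverse → [6, 4, 2]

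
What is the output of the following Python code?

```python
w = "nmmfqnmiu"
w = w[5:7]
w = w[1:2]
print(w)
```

slice [5:7] → 'nm'
slice [1:2] → 'm'

m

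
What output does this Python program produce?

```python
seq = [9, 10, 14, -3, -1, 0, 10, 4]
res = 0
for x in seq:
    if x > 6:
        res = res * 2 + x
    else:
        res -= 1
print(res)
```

x=9: >6, res = 0*2+9 = 9
x=10: >6, res = 9*2+10 = 28
x=14: >6, res = 28*2+14 = 70
x=-3: not >6, res = 70-1 = 69
x=-1: not >6, res = 69-1 = 68
x=0: not >6, res = 68-1 = 67
x=10: >6, res = 67*2+10 = 144
x=4: not >6, res = 144-1 = 143

143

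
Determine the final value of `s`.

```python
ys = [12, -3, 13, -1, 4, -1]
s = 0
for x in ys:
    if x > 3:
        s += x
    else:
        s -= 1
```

x=12: >3, s = 0+12 = 12
x=-3: not >3, s = 12-1 = 11
x=13: >3, s = 11+13 = 24
x=-1: not >3, s = 24-1 = 23
x=4: >3, s = 23+4 = 27
x=-1: not >3, s = 27-1 = 26

26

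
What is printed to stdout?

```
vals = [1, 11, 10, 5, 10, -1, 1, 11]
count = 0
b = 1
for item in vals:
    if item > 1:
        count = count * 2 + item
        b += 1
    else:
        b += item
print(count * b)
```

item=1: not >1; b=2
item=11: >1, count = 0*2+11 = 11; b=3
item=10: >1, count = 11*2+10 = 32; b=4
item=5: >1, count = 32*2+5 = 69; b=5
item=10: >1, count = 69*2+10 = 148; b=6
item=-1: not >1; b=5
item=1: not >1; b=6
item=11: >1, count = 148*2+11 = 307; b=7
count*b = 307*7 = 2149

2149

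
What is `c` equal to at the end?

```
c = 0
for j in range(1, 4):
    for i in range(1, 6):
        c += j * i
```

90

j=1,i=1: c = 0+1 = 1
j=1,i=2: c = 1+2 = 3
j=1,i=3: c = 3+3 = 6
j=1,i=4: c = 6+4 = 10
j=1,i=5: c = 10+5 = 15
j=2,i=1: c = 15+2 = 17
j=2,i=2: c = 17+4 = 21
j=2,i=3: c = 21+6 = 27
j=2,i=4: c = 27+8 = 35
j=2,i=5: c = 35+10 = 45
j=3,i=1: c = 45+3 = 48
j=3,i=2: c = 48+6 = 54
j=3,i=3: c = 54+9 = 63
j=3,i=4: c = 63+12 = 75
j=3,i=5: c = 75+15 = 90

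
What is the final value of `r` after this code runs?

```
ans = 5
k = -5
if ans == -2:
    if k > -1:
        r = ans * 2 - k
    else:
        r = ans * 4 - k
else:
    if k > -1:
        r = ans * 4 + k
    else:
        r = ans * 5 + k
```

ans=5, k=-5
ans == -2 is False; k > -1 is False
→ r = ans * 5 + k = 20

20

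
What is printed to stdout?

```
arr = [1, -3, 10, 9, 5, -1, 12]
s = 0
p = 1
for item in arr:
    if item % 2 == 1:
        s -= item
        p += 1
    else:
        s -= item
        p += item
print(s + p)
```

item=1: odd, s = 0-1 = -1; p=2
item=-3: odd, s = (-1)-(-3) = 2; p=3
item=10: not odd, s = 2-10 = -8; p=13
item=9: odd, s = (-8)-9 = -17; p=14
item=5: odd, s = (-17)-5 = -22; p=15
item=-1: odd, s = (-22)-(-1) = -21; p=16
item=12: not odd, s = (-21)-12 = -33; p=28
s+p = (-33)+28 = -5

-5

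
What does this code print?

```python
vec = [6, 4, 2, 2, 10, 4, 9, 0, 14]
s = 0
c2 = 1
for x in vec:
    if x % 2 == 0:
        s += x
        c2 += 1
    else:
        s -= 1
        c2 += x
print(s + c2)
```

59

x=6: even, s = 0+6 = 6; c2=2
x=4: even, s = 6+4 = 10; c2=3
x=2: even, s = 10+2 = 12; c2=4
x=2: even, s = 12+2 = 14; c2=5
x=10: even, s = 14+10 = 24; c2=6
x=4: even, s = 24+4 = 28; c2=7
x=9: not even, s = 28-1 = 27; c2=16
x=0: even, s = 27+0 = 27; c2=17
x=14: even, s = 27+14 = 41; c2=18
s+c2 = 41+18 = 59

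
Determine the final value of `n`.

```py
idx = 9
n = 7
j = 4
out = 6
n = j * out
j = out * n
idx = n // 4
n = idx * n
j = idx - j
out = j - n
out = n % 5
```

n = 4*6 = 24
j = 6*24 = 144
idx = 24//4 = 6
n = 6*24 = 144
j = 6-144 = -138
out = (-138)-144 = -282
out = 144%5 = 4

144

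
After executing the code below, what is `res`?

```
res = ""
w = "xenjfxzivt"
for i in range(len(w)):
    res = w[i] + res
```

i=0: prepend 'x' → 'x'
i=1: prepend 'e' → 'ex'
i=2: prepend 'n' → 'nex'
i=3: prepend 'j' → 'jnex'
i=4: prepend 'f' → 'fjnex'
i=5: prepend 'x' → 'xfjnex'
i=6: prepend 'z' → 'zxfjnex'
i=7: prepend 'i' → 'izxfjnex'
i=8: prepend 'v' → 'vizxfjnex'
i=9: prepend 't' → 'tvizxfjnex'

'tvizxfjnex'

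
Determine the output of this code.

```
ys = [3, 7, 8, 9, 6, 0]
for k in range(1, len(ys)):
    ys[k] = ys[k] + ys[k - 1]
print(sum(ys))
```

k=1: ys[1] = 7+3 = 10 → [3, 10, 8, 9, 6, 0]
k=2: ys[2] = 8+10 = 18 → [3, 10, 18, 9, 6, 0]
k=3: ys[3] = 9+18 = 27 → [3, 10, 18, 27, 6, 0]
k=4: ys[4] = 6+27 = 33 → [3, 10, 18, 27, 33, 0]
k=5: ys[5] = 0+33 = 33 → [3, 10, 18, 27, 33, 33]
sum = 124

124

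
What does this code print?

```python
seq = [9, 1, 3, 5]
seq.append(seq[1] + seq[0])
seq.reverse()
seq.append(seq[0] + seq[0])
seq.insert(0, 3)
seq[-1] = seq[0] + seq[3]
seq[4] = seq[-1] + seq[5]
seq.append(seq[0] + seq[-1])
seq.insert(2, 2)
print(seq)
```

[3, 10, 2, 5, 3, 15, 9, 6, 9]

append seq[1]+seq[0] = 1+9 = 10 → [9, 1, 3, 5, 10]
reverse → [10, 5, 3, 1, 9]
append seq[0]+seq[0] = 10+10 = 20 → [10, 5, 3, 1, 9, 20]
insert 3 at 0 → [3, 10, 5, 3, 1, 9, 20]
seq[-1] = seq[0]+seq[3] = 3+3 = 6 → [3, 10, 5, 3, 1, 9, 6]
seq[4] = seq[-1]+seq[5] = 6+9 = 15 → [3, 10, 5, 3, 15, 9, 6]
append seq[0]+seq[-1] = 3+6 = 9 → [3, 10, 5, 3, 15, 9, 6, 9]
insert 2 at 2 → [3, 10, 2, 5, 3, 15, 9, 6, 9]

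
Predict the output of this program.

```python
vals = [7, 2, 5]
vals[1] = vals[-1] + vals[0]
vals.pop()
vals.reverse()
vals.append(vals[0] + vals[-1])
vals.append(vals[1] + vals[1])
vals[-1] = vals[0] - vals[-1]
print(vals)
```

vals[1] = vals[-1]+vals[0] = 5+7 = 12 → [7, 12, 5]
pop() removes 5 → [7, 12]
reverse → [12, 7]
append vals[0]+vals[-1] = 12+7 = 19 → [12, 7, 19]
append vals[1]+vals[1] = 7+7 = 14 → [12, 7, 19, 14]
vals[-1] = vals[0]-vals[-1] = 12-14 = -2 → [12, 7, 19, -2]

[12, 7, 19, -2]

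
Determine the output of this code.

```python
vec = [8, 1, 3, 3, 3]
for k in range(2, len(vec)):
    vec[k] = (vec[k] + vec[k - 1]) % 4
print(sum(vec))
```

k=2: vec[2] = (3+1)%4 = 0 → [8, 1, 0, 3, 3]
k=3: vec[3] = (3+0)%4 = 3 → [8, 1, 0, 3, 3]
k=4: vec[4] = (3+3)%4 = 2 → [8, 1, 0, 3, 2]
sum = 14

14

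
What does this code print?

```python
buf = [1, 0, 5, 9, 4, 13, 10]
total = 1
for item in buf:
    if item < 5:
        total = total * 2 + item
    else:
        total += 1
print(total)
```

item=1: <5, total = 1*2+1 = 3
item=0: <5, total = 3*2+0 = 6
item=5: not <5, total = 6+1 = 7
item=9: not <5, total = 7+1 = 8
item=4: <5, total = 8*2+4 = 20
item=13: not <5, total = 20+1 = 21
item=10: not <5, total = 21+1 = 22

22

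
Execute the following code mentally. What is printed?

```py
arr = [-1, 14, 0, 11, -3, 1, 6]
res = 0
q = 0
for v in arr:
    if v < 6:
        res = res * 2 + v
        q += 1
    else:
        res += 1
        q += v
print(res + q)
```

v=-1: <6, res = 0*2+(-1) = -1; q=1
v=14: not <6, res = (-1)+1 = 0; q=15
v=0: <6, res = 0*2+0 = 0; q=16
v=11: not <6, res = 0+1 = 1; q=27
v=-3: <6, res = 1*2+(-3) = -1; q=28
v=1: <6, res = (-1)*2+1 = -1; q=29
v=6: not <6, res = (-1)+1 = 0; q=35
res+q = 0+35 = 35

35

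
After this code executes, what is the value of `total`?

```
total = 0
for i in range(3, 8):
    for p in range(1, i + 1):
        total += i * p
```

i=3,p=1: total = 0+3 = 3
i=3,p=2: total = 3+6 = 9
i=3,p=3: total = 9+9 = 18
i=4,p=1: total = 18+4 = 22
i=4,p=2: total = 22+8 = 30
i=4,p=3: total = 30+12 = 42
i=4,p=4: total = 42+16 = 58
i=5,p=1: total = 58+5 = 63
i=5,p=2: total = 63+10 = 73
i=5,p=3: total = 73+15 = 88
i=5,p=4: total = 88+20 = 108
i=5,p=5: total = 108+25 = 133
i=6,p=1: total = 133+6 = 139
i=6,p=2: total = 139+12 = 151
i=6,p=3: total = 151+18 = 169
i=6,p=4: total = 169+24 = 193
i=6,p=5: total = 193+30 = 223
i=6,p=6: total = 223+36 = 259
i=7,p=1: total = 259+7 = 266
i=7,p=2: total = 266+14 = 280
i=7,p=3: total = 280+21 = 301
i=7,p=4: total = 301+28 = 329
i=7,p=5: total = 329+35 = 364
i=7,p=6: total = 364+42 = 406
i=7,p=7: total = 406+49 = 455

455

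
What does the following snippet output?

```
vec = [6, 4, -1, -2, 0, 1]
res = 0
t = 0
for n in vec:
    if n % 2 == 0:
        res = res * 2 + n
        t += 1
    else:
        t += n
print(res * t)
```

240

n=6: even, res = 0*2+6 = 6; t=1
n=4: even, res = 6*2+4 = 16; t=2
n=-1: not even; t=1
n=-2: even, res = 16*2+(-2) = 30; t=2
n=0: even, res = 30*2+0 = 60; t=3
n=1: not even; t=4
res*t = 60*4 = 240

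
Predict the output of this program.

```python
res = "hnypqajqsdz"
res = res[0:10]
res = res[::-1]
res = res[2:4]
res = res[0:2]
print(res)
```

qj

slice [0:10] → 'hnypqajqsd'
reverse → 'dsqjaqpynh'
slice [2:4] → 'qj'
slice [0:2] → 'qj'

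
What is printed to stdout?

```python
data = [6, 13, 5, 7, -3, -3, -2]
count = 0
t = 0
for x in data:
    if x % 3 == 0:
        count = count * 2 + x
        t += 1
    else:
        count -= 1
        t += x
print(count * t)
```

x=6: %3==0, count = 0*2+6 = 6; t=1
x=13: not %3==0, count = 6-1 = 5; t=14
x=5: not %3==0, count = 5-1 = 4; t=19
x=7: not %3==0, count = 4-1 = 3; t=26
x=-3: %3==0, count = 3*2+(-3) = 3; t=27
x=-3: %3==0, count = 3*2+(-3) = 3; t=28
x=-2: not %3==0, count = 3-1 = 2; t=26
count*t = 2*26 = 52

52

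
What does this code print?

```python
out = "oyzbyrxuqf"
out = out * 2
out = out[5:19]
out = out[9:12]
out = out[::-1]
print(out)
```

repeat ×2 → 'oyzbyrxuqfoyzbyrxuqf'
slice [5:19] → 'rxuqfoyzbyrxuq'
slice [9:12] → 'yrx'
reverse → 'xry'

xry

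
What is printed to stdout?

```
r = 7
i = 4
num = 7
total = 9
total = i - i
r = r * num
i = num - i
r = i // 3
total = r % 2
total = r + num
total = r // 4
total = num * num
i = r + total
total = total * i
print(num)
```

total = 4-4 = 0
r = 7*7 = 49
i = 7-4 = 3
r = 3//3 = 1
total = 1%2 = 1
total = 1+7 = 8
total = 1//4 = 0
total = 7*7 = 49
i = 1+49 = 50
total = 49*50 = 2450

7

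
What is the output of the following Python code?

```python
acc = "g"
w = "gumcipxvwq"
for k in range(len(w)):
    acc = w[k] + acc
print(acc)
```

k=0: prepend 'g' → 'gg'
k=1: prepend 'u' → 'ugg'
k=2: prepend 'm' → 'mugg'
k=3: prepend 'c' → 'cmugg'
k=4: prepend 'i' → 'icmugg'
k=5: prepend 'p' → 'picmugg'
k=6: prepend 'x' → 'xpicmugg'
k=7: prepend 'v' → 'vxpicmugg'
k=8: prepend 'w' → 'wvxpicmugg'
k=9: prepend 'q' → 'qwvxpicmugg'

qwvxpicmugg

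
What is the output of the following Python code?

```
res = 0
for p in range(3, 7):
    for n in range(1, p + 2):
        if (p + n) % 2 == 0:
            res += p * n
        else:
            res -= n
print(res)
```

110

p=3,n=1: even sum, res = 0+3 = 3
p=3,n=2: odd sum, res = 3-2 = 1
p=3,n=3: even sum, res = 1+9 = 10
p=3,n=4: odd sum, res = 10-4 = 6
p=4,n=1: odd sum, res = 6-1 = 5
p=4,n=2: even sum, res = 5+8 = 13
p=4,n=3: odd sum, res = 13-3 = 10
p=4,n=4: even sum, res = 10+16 = 26
p=4,n=5: odd sum, res = 26-5 = 21
p=5,n=1: even sum, res = 21+5 = 26
p=5,n=2: odd sum, res = 26-2 = 24
p=5,n=3: even sum, res = 24+15 = 39
p=5,n=4: odd sum, res = 39-4 = 35
p=5,n=5: even sum, res = 35+25 = 60
p=5,n=6: odd sum, res = 60-6 = 54
p=6,n=1: odd sum, res = 54-1 = 53
p=6,n=2: even sum, res = 53+12 = 65
p=6,n=3: odd sum, res = 65-3 = 62
p=6,n=4: even sum, res = 62+24 = 86
p=6,n=5: odd sum, res = 86-5 = 81
p=6,n=6: even sum, res = 81+36 = 117
p=6,n=7: odd sum, res = 117-7 = 110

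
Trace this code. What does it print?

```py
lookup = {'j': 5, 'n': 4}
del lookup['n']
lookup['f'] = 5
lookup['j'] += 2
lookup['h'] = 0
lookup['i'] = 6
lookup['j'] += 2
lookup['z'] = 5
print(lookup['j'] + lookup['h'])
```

del 'n' → {'j': 5}
lookup['f'] = 5 → {'j': 5, 'f': 5}
lookup['j'] = 5+2 = 7 → {'j': 7, 'f': 5}
lookup['h'] = 0 → {'j': 7, 'f': 5, 'h': 0}
lookup['i'] = 6 → {'j': 7, 'f': 5, 'h': 0, 'i': 6}
lookup['j'] = 7+2 = 9 → {'j': 9, 'f': 5, 'h': 0, 'i': 6}
lookup['z'] = 5 → {'j': 9, 'f': 5, 'h': 0, 'i': 6, 'z': 5}
lookup['j']+lookup['h'] = 9+0 = 9

9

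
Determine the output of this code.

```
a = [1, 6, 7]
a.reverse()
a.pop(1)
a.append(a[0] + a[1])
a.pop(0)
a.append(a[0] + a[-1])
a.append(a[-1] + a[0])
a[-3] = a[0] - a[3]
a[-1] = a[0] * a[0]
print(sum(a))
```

reverse → [7, 6, 1]
pop(1) removes 6 → [7, 1]
append a[0]+a[1] = 7+1 = 8 → [7, 1, 8]
pop(0) removes 7 → [1, 8]
append a[0]+a[-1] = 1+8 = 9 → [1, 8, 9]
append a[-1]+a[0] = 9+1 = 10 → [1, 8, 9, 10]
a[-3] = a[0]-a[3] = 1-10 = -9 → [1, -9, 9, 10]
a[-1] = a[0]*a[0] = 1*1 = 1 → [1, -9, 9, 1]
sum = 2

2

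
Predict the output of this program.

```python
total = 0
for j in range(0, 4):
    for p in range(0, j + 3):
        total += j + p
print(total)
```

j=0,p=0: total = 0+0 = 0
j=0,p=1: total = 0+1 = 1
j=0,p=2: total = 1+2 = 3
j=1,p=0: total = 3+1 = 4
j=1,p=1: total = 4+2 = 6
j=1,p=2: total = 6+3 = 9
j=1,p=3: total = 9+4 = 13
j=2,p=0: total = 13+2 = 15
j=2,p=1: total = 15+3 = 18
j=2,p=2: total = 18+4 = 22
j=2,p=3: total = 22+5 = 27
j=2,p=4: total = 27+6 = 33
j=3,p=0: total = 33+3 = 36
j=3,p=1: total = 36+4 = 40
j=3,p=2: total = 40+5 = 45
j=3,p=3: total = 45+6 = 51
j=3,p=4: total = 51+7 = 58
j=3,p=5: total = 58+8 = 66

66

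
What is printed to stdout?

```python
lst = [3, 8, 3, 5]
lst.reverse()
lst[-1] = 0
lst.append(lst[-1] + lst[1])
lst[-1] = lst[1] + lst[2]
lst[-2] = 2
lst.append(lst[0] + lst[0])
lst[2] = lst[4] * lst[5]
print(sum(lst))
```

reverse → [5, 3, 8, 3]
lst[-1] = 0 → [5, 3, 8, 0]
append lst[-1]+lst[1] = 0+3 = 3 → [5, 3, 8, 0, 3]
lst[-1] = lst[1]+lst[2] = 3+8 = 11 → [5, 3, 8, 0, 11]
lst[-2] = 2 → [5, 3, 8, 2, 11]
append lst[0]+lst[0] = 5+5 = 10 → [5, 3, 8, 2, 11, 10]
lst[2] = lst[4]*lst[5] = 11*10 = 110 → [5, 3, 110, 2, 11, 10]
sum = 141

141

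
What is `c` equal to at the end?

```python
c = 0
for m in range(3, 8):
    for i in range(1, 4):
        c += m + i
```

m=3,i=1: c = 0+4 = 4
m=3,i=2: c = 4+5 = 9
m=3,i=3: c = 9+6 = 15
m=4,i=1: c = 15+5 = 20
m=4,i=2: c = 20+6 = 26
m=4,i=3: c = 26+7 = 33
m=5,i=1: c = 33+6 = 39
m=5,i=2: c = 39+7 = 46
m=5,i=3: c = 46+8 = 54
m=6,i=1: c = 54+7 = 61
m=6,i=2: c = 61+8 = 69
m=6,i=3: c = 69+9 = 78
m=7,i=1: c = 78+8 = 86
m=7,i=2: c = 86+9 = 95
m=7,i=3: c = 95+10 = 105

105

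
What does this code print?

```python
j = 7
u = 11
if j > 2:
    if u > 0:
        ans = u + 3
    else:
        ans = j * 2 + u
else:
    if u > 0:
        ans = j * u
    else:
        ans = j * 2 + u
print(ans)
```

14

j=7, u=11
j > 2 is True; u > 0 is True
→ ans = u + 3 = 14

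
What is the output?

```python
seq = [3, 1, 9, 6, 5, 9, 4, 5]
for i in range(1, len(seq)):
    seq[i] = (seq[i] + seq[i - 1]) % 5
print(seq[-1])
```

2

i=1: seq[1] = (1+3)%5 = 4 → [3, 4, 9, 6, 5, 9, 4, 5]
i=2: seq[2] = (9+4)%5 = 3 → [3, 4, 3, 6, 5, 9, 4, 5]
i=3: seq[3] = (6+3)%5 = 4 → [3, 4, 3, 4, 5, 9, 4, 5]
i=4: seq[4] = (5+4)%5 = 4 → [3, 4, 3, 4, 4, 9, 4, 5]
i=5: seq[5] = (9+4)%5 = 3 → [3, 4, 3, 4, 4, 3, 4, 5]
i=6: seq[6] = (4+3)%5 = 2 → [3, 4, 3, 4, 4, 3, 2, 5]
i=7: seq[7] = (5+2)%5 = 2 → [3, 4, 3, 4, 4, 3, 2, 2]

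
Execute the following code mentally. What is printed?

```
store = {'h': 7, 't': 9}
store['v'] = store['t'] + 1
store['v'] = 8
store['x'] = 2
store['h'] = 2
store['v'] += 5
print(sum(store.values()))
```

26

store['v'] = store['t']+1 = 10 → {'h': 7, 't': 9, 'v': 10}
store['v'] = 8 → {'h': 7, 't': 9, 'v': 8}
store['x'] = 2 → {'h': 7, 't': 9, 'v': 8, 'x': 2}
store['h'] = 2 → {'h': 2, 't': 9, 'v': 8, 'x': 2}
store['v'] = 8+5 = 13 → {'h': 2, 't': 9, 'v': 13, 'x': 2}
sum of values = 26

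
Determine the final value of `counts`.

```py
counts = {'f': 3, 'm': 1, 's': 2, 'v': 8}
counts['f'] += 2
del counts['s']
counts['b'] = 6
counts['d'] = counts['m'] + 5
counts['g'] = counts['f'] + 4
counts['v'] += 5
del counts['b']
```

counts['f'] = 3+2 = 5 → {'f': 5, 'm': 1, 's': 2, 'v': 8}
del 's' → {'f': 5, 'm': 1, 'v': 8}
counts['b'] = 6 → {'f': 5, 'm': 1, 'v': 8, 'b': 6}
counts['d'] = counts['m']+5 = 6 → {'f': 5, 'm': 1, 'v': 8, 'b': 6, 'd': 6}
counts['g'] = counts['f']+4 = 9 → {'f': 5, 'm': 1, 'v': 8, 'b': 6, 'd': 6, 'g': 9}
counts['v'] = 8+5 = 13 → {'f': 5, 'm': 1, 'v': 13, 'b': 6, 'd': 6, 'g': 9}
del 'b' → {'f': 5, 'm': 1, 'v': 13, 'd': 6, 'g': 9}

{'f': 5, 'm': 1, 'v': 13, 'd': 6, 'g': 9}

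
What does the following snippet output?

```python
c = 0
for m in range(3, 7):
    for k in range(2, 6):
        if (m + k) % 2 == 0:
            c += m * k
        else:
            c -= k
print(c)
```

m=3,k=2: odd sum, c = 0-2 = -2
m=3,k=3: even sum, c = (-2)+9 = 7
m=3,k=4: odd sum, c = 7-4 = 3
m=3,k=5: even sum, c = 3+15 = 18
m=4,k=2: even sum, c = 18+8 = 26
m=4,k=3: odd sum, c = 26-3 = 23
m=4,k=4: even sum, c = 23+16 = 39
m=4,k=5: odd sum, c = 39-5 = 34
m=5,k=2: odd sum, c = 34-2 = 32
m=5,k=3: even sum, c = 32+15 = 47
m=5,k=4: odd sum, c = 47-4 = 43
m=5,k=5: even sum, c = 43+25 = 68
m=6,k=2: even sum, c = 68+12 = 80
m=6,k=3: odd sum, c = 80-3 = 77
m=6,k=4: even sum, c = 77+24 = 101
m=6,k=5: odd sum, c = 101-5 = 96

96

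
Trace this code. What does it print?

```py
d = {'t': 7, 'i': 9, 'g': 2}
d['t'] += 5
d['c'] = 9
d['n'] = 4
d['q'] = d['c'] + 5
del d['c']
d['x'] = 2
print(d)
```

{'t': 12, 'i': 9, 'g': 2, 'n': 4, 'q': 14, 'x': 2}

d['t'] = 7+5 = 12 → {'t': 12, 'i': 9, 'g': 2}
d['c'] = 9 → {'t': 12, 'i': 9, 'g': 2, 'c': 9}
d['n'] = 4 → {'t': 12, 'i': 9, 'g': 2, 'c': 9, 'n': 4}
d['q'] = d['c']+5 = 14 → {'t': 12, 'i': 9, 'g': 2, 'c': 9, 'n': 4, 'q': 14}
del 'c' → {'t': 12, 'i': 9, 'g': 2, 'n': 4, 'q': 14}
d['x'] = 2 → {'t': 12, 'i': 9, 'g': 2, 'n': 4, 'q': 14, 'x': 2}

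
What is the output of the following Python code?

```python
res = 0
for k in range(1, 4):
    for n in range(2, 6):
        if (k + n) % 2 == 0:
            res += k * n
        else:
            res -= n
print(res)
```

k=1,n=2: odd sum, res = 0-2 = -2
k=1,n=3: even sum, res = (-2)+3 = 1
k=1,n=4: odd sum, res = 1-4 = -3
k=1,n=5: even sum, res = (-3)+5 = 2
k=2,n=2: even sum, res = 2+4 = 6
k=2,n=3: odd sum, res = 6-3 = 3
k=2,n=4: even sum, res = 3+8 = 11
k=2,n=5: odd sum, res = 11-5 = 6
k=3,n=2: odd sum, res = 6-2 = 4
k=3,n=3: even sum, res = 4+9 = 13
k=3,n=4: odd sum, res = 13-4 = 9
k=3,n=5: even sum, res = 9+15 = 24

24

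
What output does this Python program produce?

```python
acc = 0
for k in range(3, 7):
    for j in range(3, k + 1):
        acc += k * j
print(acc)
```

k=3,j=3: acc = 0+9 = 9
k=4,j=3: acc = 9+12 = 21
k=4,j=4: acc = 21+16 = 37
k=5,j=3: acc = 37+15 = 52
k=5,j=4: acc = 52+20 = 72
k=5,j=5: acc = 72+25 = 97
k=6,j=3: acc = 97+18 = 115
k=6,j=4: acc = 115+24 = 139
k=6,j=5: acc = 139+30 = 169
k=6,j=6: acc = 169+36 = 205

205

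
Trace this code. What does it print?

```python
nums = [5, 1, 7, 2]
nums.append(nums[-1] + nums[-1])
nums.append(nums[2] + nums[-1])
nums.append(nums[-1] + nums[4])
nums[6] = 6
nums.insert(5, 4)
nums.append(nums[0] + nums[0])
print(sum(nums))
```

50

append nums[-1]+nums[-1] = 2+2 = 4 → [5, 1, 7, 2, 4]
append nums[2]+nums[-1] = 7+4 = 11 → [5, 1, 7, 2, 4, 11]
append nums[-1]+nums[4] = 11+4 = 15 → [5, 1, 7, 2, 4, 11, 15]
nums[6] = 6 → [5, 1, 7, 2, 4, 11, 6]
insert 4 at 5 → [5, 1, 7, 2, 4, 4, 11, 6]
append nums[0]+nums[0] = 5+5 = 10 → [5, 1, 7, 2, 4, 4, 11, 6, 10]
sum = 50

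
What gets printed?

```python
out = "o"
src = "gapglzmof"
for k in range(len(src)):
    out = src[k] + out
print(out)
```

k=0: prepend 'g' → 'go'
k=1: prepend 'a' → 'ago'
k=2: prepend 'p' → 'pago'
k=3: prepend 'g' → 'gpago'
k=4: prepend 'l' → 'lgpago'
k=5: prepend 'z' → 'zlgpago'
k=6: prepend 'm' → 'mzlgpago'
k=7: prepend 'o' → 'omzlgpago'
k=8: prepend 'f' → 'fomzlgpago'

fomzlgpago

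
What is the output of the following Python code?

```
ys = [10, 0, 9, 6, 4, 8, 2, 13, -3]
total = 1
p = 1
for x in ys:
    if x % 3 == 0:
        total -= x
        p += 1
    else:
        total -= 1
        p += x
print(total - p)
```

x=10: not %3==0, total = 1-1 = 0; p=11
x=0: %3==0, total = 0-0 = 0; p=12
x=9: %3==0, total = 0-9 = -9; p=13
x=6: %3==0, total = (-9)-6 = -15; p=14
x=4: not %3==0, total = (-15)-1 = -16; p=18
x=8: not %3==0, total = (-16)-1 = -17; p=26
x=2: not %3==0, total = (-17)-1 = -18; p=28
x=13: not %3==0, total = (-18)-1 = -19; p=41
x=-3: %3==0, total = (-19)-(-3) = -16; p=42
total-p = (-16)-42 = -58

-58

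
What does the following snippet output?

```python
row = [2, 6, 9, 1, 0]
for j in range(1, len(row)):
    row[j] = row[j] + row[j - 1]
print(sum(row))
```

63

j=1: row[1] = 6+2 = 8 → [2, 8, 9, 1, 0]
j=2: row[2] = 9+8 = 17 → [2, 8, 17, 1, 0]
j=3: row[3] = 1+17 = 18 → [2, 8, 17, 18, 0]
j=4: row[4] = 0+18 = 18 → [2, 8, 17, 18, 18]
sum = 63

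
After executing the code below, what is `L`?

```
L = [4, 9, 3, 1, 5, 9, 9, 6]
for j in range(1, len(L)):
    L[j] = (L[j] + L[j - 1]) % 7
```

[4, 6, 2, 3, 1, 3, 5, 4]

j=1: L[1] = (9+4)%7 = 6 → [4, 6, 3, 1, 5, 9, 9, 6]
j=2: L[2] = (3+6)%7 = 2 → [4, 6, 2, 1, 5, 9, 9, 6]
j=3: L[3] = (1+2)%7 = 3 → [4, 6, 2, 3, 5, 9, 9, 6]
j=4: L[4] = (5+3)%7 = 1 → [4, 6, 2, 3, 1, 9, 9, 6]
j=5: L[5] = (9+1)%7 = 3 → [4, 6, 2, 3, 1, 3, 9, 6]
j=6: L[6] = (9+3)%7 = 5 → [4, 6, 2, 3, 1, 3, 5, 6]
j=7: L[7] = (6+5)%7 = 4 → [4, 6, 2, 3, 1, 3, 5, 4]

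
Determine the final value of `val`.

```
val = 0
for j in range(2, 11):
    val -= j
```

-54

j=2: val = 0-2 = -2
j=3: val = (-2)-3 = -5
j=4: val = (-5)-4 = -9
j=5: val = (-9)-5 = -14
j=6: val = (-14)-6 = -20
j=7: val = (-20)-7 = -27
j=8: val = (-27)-8 = -35
j=9: val = (-35)-9 = -44
j=10: val = (-44)-10 = -54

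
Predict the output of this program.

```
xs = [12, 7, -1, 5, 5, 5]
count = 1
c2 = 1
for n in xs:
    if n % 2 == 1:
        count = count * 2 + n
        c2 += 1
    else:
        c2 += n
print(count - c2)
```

153

n=12: not odd; c2=13
n=7: odd, count = 1*2+7 = 9; c2=14
n=-1: odd, count = 9*2+(-1) = 17; c2=15
n=5: odd, count = 17*2+5 = 39; c2=16
n=5: odd, count = 39*2+5 = 83; c2=17
n=5: odd, count = 83*2+5 = 171; c2=18
count-c2 = 171-18 = 153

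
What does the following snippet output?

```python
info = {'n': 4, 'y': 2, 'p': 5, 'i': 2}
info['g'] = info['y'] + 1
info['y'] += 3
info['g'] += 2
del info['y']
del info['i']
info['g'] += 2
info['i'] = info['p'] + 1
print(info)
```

{'n': 4, 'p': 5, 'g': 7, 'i': 6}

info['g'] = info['y']+1 = 3 → {'n': 4, 'y': 2, 'p': 5, 'i': 2, 'g': 3}
info['y'] = 2+3 = 5 → {'n': 4, 'y': 5, 'p': 5, 'i': 2, 'g': 3}
info['g'] = 3+2 = 5 → {'n': 4, 'y': 5, 'p': 5, 'i': 2, 'g': 5}
del 'y' → {'n': 4, 'p': 5, 'i': 2, 'g': 5}
del 'i' → {'n': 4, 'p': 5, 'g': 5}
info['g'] = 5+2 = 7 → {'n': 4, 'p': 5, 'g': 7}
info['i'] = info['p']+1 = 6 → {'n': 4, 'p': 5, 'g': 7, 'i': 6}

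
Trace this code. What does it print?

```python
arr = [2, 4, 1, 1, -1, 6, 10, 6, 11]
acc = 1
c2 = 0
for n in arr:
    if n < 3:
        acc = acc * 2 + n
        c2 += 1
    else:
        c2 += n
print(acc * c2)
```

1517

n=2: <3, acc = 1*2+2 = 4; c2=1
n=4: not <3; c2=5
n=1: <3, acc = 4*2+1 = 9; c2=6
n=1: <3, acc = 9*2+1 = 19; c2=7
n=-1: <3, acc = 19*2+(-1) = 37; c2=8
n=6: not <3; c2=14
n=10: not <3; c2=24
n=6: not <3; c2=30
n=11: not <3; c2=41
acc*c2 = 37*41 = 1517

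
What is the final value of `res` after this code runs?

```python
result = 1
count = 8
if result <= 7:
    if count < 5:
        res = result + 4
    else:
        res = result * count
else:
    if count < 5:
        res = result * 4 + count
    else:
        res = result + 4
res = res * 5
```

result=1, count=8
result <= 7 is True; count < 5 is False
→ res = result * count = 8
res = 8*5 = 40

40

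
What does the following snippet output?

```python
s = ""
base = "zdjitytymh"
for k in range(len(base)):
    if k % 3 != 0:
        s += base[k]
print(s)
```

k=0: skip
k=1: add 'd' → 'd'
k=2: add 'j' → 'dj'
k=3: skip
k=4: add 't' → 'djt'
k=5: add 'y' → 'djty'
k=6: skip
k=7: add 'y' → 'djtyy'
k=8: add 'm' → 'djtyym'
k=9: skip

djtyym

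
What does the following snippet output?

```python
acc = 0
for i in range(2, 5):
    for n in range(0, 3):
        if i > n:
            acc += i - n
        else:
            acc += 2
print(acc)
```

20

i=2,n=0: 2>0, acc = 0+2 = 2
i=2,n=1: 2>1, acc = 2+1 = 3
i=2,n=2: not 2>2, acc = 3+2 = 5
i=3,n=0: 3>0, acc = 5+3 = 8
i=3,n=1: 3>1, acc = 8+2 = 10
i=3,n=2: 3>2, acc = 10+1 = 11
i=4,n=0: 4>0, acc = 11+4 = 15
i=4,n=1: 4>1, acc = 15+3 = 18
i=4,n=2: 4>2, acc = 18+2 = 20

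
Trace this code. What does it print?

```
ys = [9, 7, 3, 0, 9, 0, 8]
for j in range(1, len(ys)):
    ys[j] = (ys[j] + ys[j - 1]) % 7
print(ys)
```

[9, 2, 5, 5, 0, 0, 1]

j=1: ys[1] = (7+9)%7 = 2 → [9, 2, 3, 0, 9, 0, 8]
j=2: ys[2] = (3+2)%7 = 5 → [9, 2, 5, 0, 9, 0, 8]
j=3: ys[3] = (0+5)%7 = 5 → [9, 2, 5, 5, 9, 0, 8]
j=4: ys[4] = (9+5)%7 = 0 → [9, 2, 5, 5, 0, 0, 8]
j=5: ys[5] = (0+0)%7 = 0 → [9, 2, 5, 5, 0, 0, 8]
j=6: ys[6] = (8+0)%7 = 1 → [9, 2, 5, 5, 0, 0, 1]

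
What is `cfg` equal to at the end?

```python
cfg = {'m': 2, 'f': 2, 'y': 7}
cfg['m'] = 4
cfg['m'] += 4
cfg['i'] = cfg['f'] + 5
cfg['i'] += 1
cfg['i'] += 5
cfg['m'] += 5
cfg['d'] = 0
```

{'m': 13, 'f': 2, 'y': 7, 'i': 13, 'd': 0}

cfg['m'] = 4 → {'m': 4, 'f': 2, 'y': 7}
cfg['m'] = 4+4 = 8 → {'m': 8, 'f': 2, 'y': 7}
cfg['i'] = cfg['f']+5 = 7 → {'m': 8, 'f': 2, 'y': 7, 'i': 7}
cfg['i'] = 7+1 = 8 → {'m': 8, 'f': 2, 'y': 7, 'i': 8}
cfg['i'] = 8+5 = 13 → {'m': 8, 'f': 2, 'y': 7, 'i': 13}
cfg['m'] = 8+5 = 13 → {'m': 13, 'f': 2, 'y': 7, 'i': 13}
cfg['d'] = 0 → {'m': 13, 'f': 2, 'y': 7, 'i': 13, 'd': 0}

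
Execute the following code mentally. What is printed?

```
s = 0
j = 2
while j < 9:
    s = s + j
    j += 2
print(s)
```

20

j=2: s = 0+2 = 2
j=4: s = 2+4 = 6
j=6: s = 6+6 = 12
j=8: s = 12+8 = 20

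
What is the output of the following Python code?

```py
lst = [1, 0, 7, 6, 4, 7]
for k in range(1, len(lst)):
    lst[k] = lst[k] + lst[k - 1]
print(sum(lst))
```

k=1: lst[1] = 0+1 = 1 → [1, 1, 7, 6, 4, 7]
k=2: lst[2] = 7+1 = 8 → [1, 1, 8, 6, 4, 7]
k=3: lst[3] = 6+8 = 14 → [1, 1, 8, 14, 4, 7]
k=4: lst[4] = 4+14 = 18 → [1, 1, 8, 14, 18, 7]
k=5: lst[5] = 7+18 = 25 → [1, 1, 8, 14, 18, 25]
sum = 67

67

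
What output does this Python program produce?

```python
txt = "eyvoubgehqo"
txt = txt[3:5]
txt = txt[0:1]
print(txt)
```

o

slice [3:5] → 'ou'
slice [0:1] → 'o'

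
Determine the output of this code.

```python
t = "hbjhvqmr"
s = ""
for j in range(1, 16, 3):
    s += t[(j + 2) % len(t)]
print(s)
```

hmbvr

j=1: add t[3]='h' → 'h'
j=4: add t[6]='m' → 'hm'
j=7: add t[1]='b' → 'hmb'
j=10: add t[4]='v' → 'hmbv'
j=13: add t[7]='r' → 'hmbvr'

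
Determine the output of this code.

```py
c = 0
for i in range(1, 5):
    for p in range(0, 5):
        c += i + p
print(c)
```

90

i=1,p=0: c = 0+1 = 1
i=1,p=1: c = 1+2 = 3
i=1,p=2: c = 3+3 = 6
i=1,p=3: c = 6+4 = 10
i=1,p=4: c = 10+5 = 15
i=2,p=0: c = 15+2 = 17
i=2,p=1: c = 17+3 = 20
i=2,p=2: c = 20+4 = 24
i=2,p=3: c = 24+5 = 29
i=2,p=4: c = 29+6 = 35
i=3,p=0: c = 35+3 = 38
i=3,p=1: c = 38+4 = 42
i=3,p=2: c = 42+5 = 47
i=3,p=3: c = 47+6 = 53
i=3,p=4: c = 53+7 = 60
i=4,p=0: c = 60+4 = 64
i=4,p=1: c = 64+5 = 69
i=4,p=2: c = 69+6 = 75
i=4,p=3: c = 75+7 = 82
i=4,p=4: c = 82+8 = 90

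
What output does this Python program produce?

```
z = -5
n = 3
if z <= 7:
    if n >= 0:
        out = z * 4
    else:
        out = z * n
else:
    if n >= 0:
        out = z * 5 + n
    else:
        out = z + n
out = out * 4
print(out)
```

-80

z=-5, n=3
z <= 7 is True; n >= 0 is True
→ out = z * 4 = -20
out = (-20)*4 = -80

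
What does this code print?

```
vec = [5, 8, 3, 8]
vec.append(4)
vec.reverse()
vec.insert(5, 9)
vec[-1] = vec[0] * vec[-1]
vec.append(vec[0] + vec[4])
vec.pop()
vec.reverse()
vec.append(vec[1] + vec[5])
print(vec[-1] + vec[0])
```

append 4 → [5, 8, 3, 8, 4]
reverse → [4, 8, 3, 8, 5]
insert 9 at 5 → [4, 8, 3, 8, 5, 9]
vec[-1] = vec[0]*vec[-1] = 4*9 = 36 → [4, 8, 3, 8, 5, 36]
append vec[0]+vec[4] = 4+5 = 9 → [4, 8, 3, 8, 5, 36, 9]
pop() removes 9 → [4, 8, 3, 8, 5, 36]
reverse → [36, 5, 8, 3, 8, 4]
append vec[1]+vec[5] = 5+4 = 9 → [36, 5, 8, 3, 8, 4, 9]
vec[-1]+vec[0] = 9+36 = 45

45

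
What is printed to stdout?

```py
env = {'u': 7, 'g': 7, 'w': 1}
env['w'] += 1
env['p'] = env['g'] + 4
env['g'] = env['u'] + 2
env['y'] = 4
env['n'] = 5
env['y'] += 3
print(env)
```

{'u': 7, 'g': 9, 'w': 2, 'p': 11, 'y': 7, 'n': 5}

env['w'] = 1+1 = 2 → {'u': 7, 'g': 7, 'w': 2}
env['p'] = env['g']+4 = 11 → {'u': 7, 'g': 7, 'w': 2, 'p': 11}
env['g'] = env['u']+2 = 9 → {'u': 7, 'g': 9, 'w': 2, 'p': 11}
env['y'] = 4 → {'u': 7, 'g': 9, 'w': 2, 'p': 11, 'y': 4}
env['n'] = 5 → {'u': 7, 'g': 9, 'w': 2, 'p': 11, 'y': 4, 'n': 5}
env['y'] = 4+3 = 7 → {'u': 7, 'g': 9, 'w': 2, 'p': 11, 'y': 7, 'n': 5}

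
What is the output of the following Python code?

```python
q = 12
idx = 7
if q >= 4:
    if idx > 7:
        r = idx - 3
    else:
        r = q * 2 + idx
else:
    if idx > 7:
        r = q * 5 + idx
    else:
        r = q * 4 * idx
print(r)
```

q=12, idx=7
q >= 4 is True; idx > 7 is False
→ r = q * 2 + idx = 31

31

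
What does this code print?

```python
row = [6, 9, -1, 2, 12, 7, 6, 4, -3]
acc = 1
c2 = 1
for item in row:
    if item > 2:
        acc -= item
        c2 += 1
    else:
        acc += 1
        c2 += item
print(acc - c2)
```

item=6: >2, acc = 1-6 = -5; c2=2
item=9: >2, acc = (-5)-9 = -14; c2=3
item=-1: not >2, acc = (-14)+1 = -13; c2=2
item=2: not >2, acc = (-13)+1 = -12; c2=4
item=12: >2, acc = (-12)-12 = -24; c2=5
item=7: >2, acc = (-24)-7 = -31; c2=6
item=6: >2, acc = (-31)-6 = -37; c2=7
item=4: >2, acc = (-37)-4 = -41; c2=8
item=-3: not >2, acc = (-41)+1 = -40; c2=5
acc-c2 = (-40)-5 = -45

-45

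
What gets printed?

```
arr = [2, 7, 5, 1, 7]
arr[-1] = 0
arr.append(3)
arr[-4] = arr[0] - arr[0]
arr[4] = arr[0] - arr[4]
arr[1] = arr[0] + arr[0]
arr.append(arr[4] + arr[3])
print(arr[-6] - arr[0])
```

2

arr[-1] = 0 → [2, 7, 5, 1, 0]
append 3 → [2, 7, 5, 1, 0, 3]
arr[-4] = arr[0]-arr[0] = 2-2 = 0 → [2, 7, 0, 1, 0, 3]
arr[4] = arr[0]-arr[4] = 2-0 = 2 → [2, 7, 0, 1, 2, 3]
arr[1] = arr[0]+arr[0] = 2+2 = 4 → [2, 4, 0, 1, 2, 3]
append arr[4]+arr[3] = 2+1 = 3 → [2, 4, 0, 1, 2, 3, 3]
arr[-6]-arr[0] = 4-2 = 2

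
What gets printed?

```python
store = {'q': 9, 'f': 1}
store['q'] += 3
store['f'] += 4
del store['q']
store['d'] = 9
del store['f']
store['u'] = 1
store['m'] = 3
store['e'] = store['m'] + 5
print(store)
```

store['q'] = 9+3 = 12 → {'q': 12, 'f': 1}
store['f'] = 1+4 = 5 → {'q': 12, 'f': 5}
del 'q' → {'f': 5}
store['d'] = 9 → {'f': 5, 'd': 9}
del 'f' → {'d': 9}
store['u'] = 1 → {'d': 9, 'u': 1}
store['m'] = 3 → {'d': 9, 'u': 1, 'm': 3}
store['e'] = store['m']+5 = 8 → {'d': 9, 'u': 1, 'm': 3, 'e': 8}

{'d': 9, 'u': 1, 'm': 3, 'e': 8}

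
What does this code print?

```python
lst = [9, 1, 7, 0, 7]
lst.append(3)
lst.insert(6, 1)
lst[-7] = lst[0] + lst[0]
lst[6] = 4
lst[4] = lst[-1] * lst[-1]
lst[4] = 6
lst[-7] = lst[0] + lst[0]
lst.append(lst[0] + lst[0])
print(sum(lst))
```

129

append 3 → [9, 1, 7, 0, 7, 3]
insert 1 at 6 → [9, 1, 7, 0, 7, 3, 1]
lst[-7] = lst[0]+lst[0] = 9+9 = 18 → [18, 1, 7, 0, 7, 3, 1]
lst[6] = 4 → [18, 1, 7, 0, 7, 3, 4]
lst[4] = lst[-1]*lst[-1] = 4*4 = 16 → [18, 1, 7, 0, 16, 3, 4]
lst[4] = 6 → [18, 1, 7, 0, 6, 3, 4]
lst[-7] = lst[0]+lst[0] = 18+18 = 36 → [36, 1, 7, 0, 6, 3, 4]
append lst[0]+lst[0] = 36+36 = 72 → [36, 1, 7, 0, 6, 3, 4, 72]
sum = 129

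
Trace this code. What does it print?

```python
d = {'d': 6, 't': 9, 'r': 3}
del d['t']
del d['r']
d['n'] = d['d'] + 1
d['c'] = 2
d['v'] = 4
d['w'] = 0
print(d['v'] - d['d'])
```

del 't' → {'d': 6, 'r': 3}
del 'r' → {'d': 6}
d['n'] = d['d']+1 = 7 → {'d': 6, 'n': 7}
d['c'] = 2 → {'d': 6, 'n': 7, 'c': 2}
d['v'] = 4 → {'d': 6, 'n': 7, 'c': 2, 'v': 4}
d['w'] = 0 → {'d': 6, 'n': 7, 'c': 2, 'v': 4, 'w': 0}
d['v']-d['d'] = 4-6 = -2

-2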